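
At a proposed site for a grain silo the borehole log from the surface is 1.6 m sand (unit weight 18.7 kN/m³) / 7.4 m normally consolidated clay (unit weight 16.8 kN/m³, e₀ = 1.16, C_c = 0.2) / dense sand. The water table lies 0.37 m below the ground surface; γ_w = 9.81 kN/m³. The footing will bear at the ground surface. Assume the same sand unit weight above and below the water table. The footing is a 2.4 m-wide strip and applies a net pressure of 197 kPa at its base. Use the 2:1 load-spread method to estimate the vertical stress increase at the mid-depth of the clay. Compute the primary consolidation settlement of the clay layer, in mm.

Mid-depth of clay below the ground surface: z = 1.6 + 7.4/2 = 5.3 m.
Total vertical stress at mid-clay: σ_v = 18.7×1.6 + 16.8×3.7 = 92.08 kPa.
Pore pressure: u = 9.81×(5.3 − 0.37) = 48.363 kPa.
Initial effective stress: σ'_0 = σ_v − u = 92.08 − 48.363 = 43.717 kPa.
Stress increase at mid-clay by the 2:1 spreading method:
Δσ = qB/(B+z) = 197×2.4/(2.4+5.3) = 61.403 kPa
Final effective stress: σ'_f = σ'_0 + Δσ = 43.717 + 61.403 = 105.12 kPa.
Normally consolidated clay, so the full stress increment lies on the virgin compression line:
S_c = C_c·H/(1+e₀)·log₁₀(σ'_f/σ'_0) = 0.2×7.4/(1+1.16)×log₁₀(105.12/43.717)
    = 0.68519 × 0.38104 = 0.2611 m

S_c ≈ 261 mm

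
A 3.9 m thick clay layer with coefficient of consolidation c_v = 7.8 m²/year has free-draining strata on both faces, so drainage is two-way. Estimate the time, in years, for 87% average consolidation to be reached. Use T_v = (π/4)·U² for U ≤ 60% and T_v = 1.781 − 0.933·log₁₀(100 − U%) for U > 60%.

Drainage path length: H_d = H/2 = 1.95 m (double drainage).
U > 60%: T_v = 1.781 − 0.933·log₁₀(100 − 87) = 0.74169.
t = T_v·H_d²/c_v = 0.74169×1.95²/7.8 = 0.3616 years.

t ≈ 0.362 years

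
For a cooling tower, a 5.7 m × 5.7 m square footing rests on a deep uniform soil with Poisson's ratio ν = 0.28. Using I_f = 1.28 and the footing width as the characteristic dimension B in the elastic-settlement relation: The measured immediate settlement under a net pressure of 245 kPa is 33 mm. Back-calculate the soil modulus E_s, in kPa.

E_s ≈ 49900 kPa

S_e = q·B·(1−ν²)/E_s · I_f  ⇒  E_s = q·B·(1−ν²)·I_f / S_e.
E_s = 245 × 5.7 × 0.9216 × 1.28 / 0.033 = 49920 kPa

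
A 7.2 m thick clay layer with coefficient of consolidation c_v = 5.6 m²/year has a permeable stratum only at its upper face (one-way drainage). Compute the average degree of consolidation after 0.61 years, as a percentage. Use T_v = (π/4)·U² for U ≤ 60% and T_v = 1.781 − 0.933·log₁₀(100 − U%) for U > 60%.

Drainage path length: H_d = H = 7.2 m (single drainage).
T_v = c_v·t/H_d² = 5.6×0.61/7.2² = 0.065895.
T_v = 0.065895 corresponds to the U ≤ 60% branch:
U = √(4T_v/π) = 0.2897

U ≈ 29 %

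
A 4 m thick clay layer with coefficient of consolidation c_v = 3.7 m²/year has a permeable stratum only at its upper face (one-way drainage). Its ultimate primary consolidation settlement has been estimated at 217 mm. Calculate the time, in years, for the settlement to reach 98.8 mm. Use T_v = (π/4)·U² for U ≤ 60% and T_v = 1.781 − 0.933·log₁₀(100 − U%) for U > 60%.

t ≈ 0.704 years

Drainage path length: H_d = H = 4 m (single drainage).
U = S(t)/S_ult = 98.8/217 = 0.4553.
U ≤ 60%: T_v = (π/4)·U² = (π/4)×0.4553² = 0.16281.
t = T_v·H_d²/c_v = 0.16281×4²/3.7 = 0.704 years.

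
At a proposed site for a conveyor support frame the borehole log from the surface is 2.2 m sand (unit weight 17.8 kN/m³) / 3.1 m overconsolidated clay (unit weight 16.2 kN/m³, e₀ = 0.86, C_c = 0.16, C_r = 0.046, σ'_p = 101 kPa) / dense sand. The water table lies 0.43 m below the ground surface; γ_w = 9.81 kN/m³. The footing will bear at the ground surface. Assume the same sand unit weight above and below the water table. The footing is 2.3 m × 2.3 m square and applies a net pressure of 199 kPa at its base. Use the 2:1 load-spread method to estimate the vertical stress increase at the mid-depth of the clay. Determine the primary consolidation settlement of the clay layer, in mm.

S_c ≈ 21.5 mm

Mid-depth of clay below the ground surface: z = 2.2 + 3.1/2 = 3.75 m.
Total vertical stress at mid-clay: σ_v = 17.8×2.2 + 16.2×1.55 = 64.27 kPa.
Pore pressure: u = 9.81×(3.75 − 0.43) = 32.569 kPa.
Initial effective stress: σ'_0 = σ_v − u = 64.27 − 32.569 = 31.701 kPa.
Stress increase at mid-clay by the 2:1 spreading method:
Δσ = qBL/((B+z)(L+z)) = 199×2.3×2.3/((2.3+3.75)(2.3+3.75)) = 28.761 kPa
Final effective stress: σ'_f = 31.701 + 28.761 = 60.462 kPa.
σ'_f = 60.462 ≤ σ'_p = 101 kPa, so the clay remains overconsolidated and only the recompression index applies:
S_c = C_r·H/(1+e₀)·log₁₀(σ'_f/σ'_0) = 0.046×3.1/1.86×log₁₀(60.462/31.701)
    = 0.076668 × 0.28041 = 0.0215 m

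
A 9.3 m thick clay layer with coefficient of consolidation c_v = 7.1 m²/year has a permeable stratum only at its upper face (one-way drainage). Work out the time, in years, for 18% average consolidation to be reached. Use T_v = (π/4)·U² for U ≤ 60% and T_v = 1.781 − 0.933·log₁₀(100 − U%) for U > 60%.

Drainage path length: H_d = H = 9.3 m (single drainage).
U ≤ 60%: T_v = (π/4)·U² = (π/4)×0.18² = 0.025447.
t = T_v·H_d²/c_v = 0.025447×9.3²/7.1 = 0.31 years.

t ≈ 0.31 years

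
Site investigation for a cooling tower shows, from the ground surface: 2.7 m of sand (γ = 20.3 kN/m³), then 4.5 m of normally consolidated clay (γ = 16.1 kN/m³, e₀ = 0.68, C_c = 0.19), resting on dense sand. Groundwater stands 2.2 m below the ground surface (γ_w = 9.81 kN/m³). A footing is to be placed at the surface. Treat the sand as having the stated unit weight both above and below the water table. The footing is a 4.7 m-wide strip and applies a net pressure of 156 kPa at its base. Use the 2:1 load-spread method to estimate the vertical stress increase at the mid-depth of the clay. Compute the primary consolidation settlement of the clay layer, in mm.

S_c ≈ 173 mm

Mid-depth of clay below the ground surface: z = 2.7 + 4.5/2 = 4.95 m.
Total vertical stress at mid-clay: σ_v = 20.3×2.7 + 16.1×2.25 = 91.035 kPa.
Pore pressure: u = 9.81×(4.95 − 2.2) = 26.978 kPa.
Initial effective stress: σ'_0 = σ_v − u = 91.035 − 26.978 = 64.057 kPa.
Stress increase at mid-clay by the 2:1 spreading method:
Δσ = qB/(B+z) = 156×4.7/(4.7+4.95) = 75.979 kPa
Final effective stress: σ'_f = σ'_0 + Δσ = 64.057 + 75.979 = 140.04 kPa.
Normally consolidated clay, so the full stress increment lies on the virgin compression line:
S_c = C_c·H/(1+e₀)·log₁₀(σ'_f/σ'_0) = 0.19×4.5/(1+0.68)×log₁₀(140.04/64.057)
    = 0.50893 × 0.33969 = 0.1729 m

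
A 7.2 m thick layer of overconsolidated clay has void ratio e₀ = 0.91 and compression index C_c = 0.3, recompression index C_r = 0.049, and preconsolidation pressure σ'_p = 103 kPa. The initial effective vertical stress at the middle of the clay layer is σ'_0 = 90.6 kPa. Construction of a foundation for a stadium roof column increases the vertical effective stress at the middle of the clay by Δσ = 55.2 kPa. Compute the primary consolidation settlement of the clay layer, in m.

Final effective stress: σ'_f = 90.6 + 55.2 = 145.8 kPa.
σ'_f = 145.8 > σ'_p = 103 kPa, so the stress path crosses the preconsolidation pressure — recompression up to σ'_p, then virgin compression beyond:
S_c = H/(1+e₀)·[C_r·log₁₀(σ'_p/σ'_0) + C_c·log₁₀(σ'_f/σ'_p)]
    = 7.2/1.91 × [0.049×log₁₀(103/90.6) + 0.3×log₁₀(145.8/103)]
    = 3.7696 × [0.0027297 + 0.045276] = 0.181 m

S_c ≈ 0.181 m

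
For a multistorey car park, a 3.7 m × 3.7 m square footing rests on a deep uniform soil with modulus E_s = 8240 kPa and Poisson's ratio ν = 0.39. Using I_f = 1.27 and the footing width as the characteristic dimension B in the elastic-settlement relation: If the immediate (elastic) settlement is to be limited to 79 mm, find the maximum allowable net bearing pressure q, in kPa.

q ≈ 163 kPa

S_e = q·B·(1−ν²)/E_s · I_f  ⇒  q = S_e·E_s / (B·(1−ν²)·I_f).
q = 0.079 × 8240 / (3.7 × 0.8479 × 1.27) = 163.4 kPa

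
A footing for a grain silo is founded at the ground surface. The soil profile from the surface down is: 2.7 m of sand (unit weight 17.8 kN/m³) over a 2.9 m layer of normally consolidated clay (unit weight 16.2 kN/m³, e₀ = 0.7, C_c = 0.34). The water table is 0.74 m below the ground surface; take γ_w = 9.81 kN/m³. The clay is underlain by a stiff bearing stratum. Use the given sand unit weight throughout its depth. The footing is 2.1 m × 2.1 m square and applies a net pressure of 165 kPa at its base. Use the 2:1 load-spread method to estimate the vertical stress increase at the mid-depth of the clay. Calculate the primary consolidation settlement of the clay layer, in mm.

S_c ≈ 100 mm

Mid-depth of clay below the ground surface: z = 2.7 + 2.9/2 = 4.15 m.
Total vertical stress at mid-clay: σ_v = 17.8×2.7 + 16.2×1.45 = 71.55 kPa.
Pore pressure: u = 9.81×(4.15 − 0.74) = 33.452 kPa.
Initial effective stress: σ'_0 = σ_v − u = 71.55 − 33.452 = 38.098 kPa.
Stress increase at mid-clay by the 2:1 spreading method:
Δσ = qBL/((B+z)(L+z)) = 165×2.1×2.1/((2.1+4.15)(2.1+4.15)) = 18.628 kPa
Final effective stress: σ'_f = σ'_0 + Δσ = 38.098 + 18.628 = 56.726 kPa.
Normally consolidated clay, so the full stress increment lies on the virgin compression line:
S_c = C_c·H/(1+e₀)·log₁₀(σ'_f/σ'_0) = 0.34×2.9/(1+0.7)×log₁₀(56.726/38.098)
    = 0.58 × 0.17288 = 0.1003 m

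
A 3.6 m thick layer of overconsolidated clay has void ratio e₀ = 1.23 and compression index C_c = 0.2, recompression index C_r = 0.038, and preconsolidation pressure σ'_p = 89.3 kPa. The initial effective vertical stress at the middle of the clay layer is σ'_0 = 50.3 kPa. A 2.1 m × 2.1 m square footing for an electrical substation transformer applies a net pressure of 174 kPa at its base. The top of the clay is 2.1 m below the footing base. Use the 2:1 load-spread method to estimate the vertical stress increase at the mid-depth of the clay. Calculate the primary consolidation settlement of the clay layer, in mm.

Mid-depth of clay below the footing base: z = 2.1 + 3.6/2 = 3.9 m.
Stress increase at mid-clay by the 2:1 spreading method:
Δσ = qBL/((B+z)(L+z)) = 174×2.1×2.1/((2.1+3.9)(2.1+3.9)) = 21.315 kPa
Final effective stress: σ'_f = 50.3 + 21.315 = 71.615 kPa.
σ'_f = 71.615 ≤ σ'_p = 89.3 kPa, so the clay remains overconsolidated and only the recompression index applies:
S_c = C_r·H/(1+e₀)·log₁₀(σ'_f/σ'_0) = 0.038×3.6/2.23×log₁₀(71.615/50.3)
    = 0.061343 × 0.15344 = 0.009413 m

S_c ≈ 9.41 mm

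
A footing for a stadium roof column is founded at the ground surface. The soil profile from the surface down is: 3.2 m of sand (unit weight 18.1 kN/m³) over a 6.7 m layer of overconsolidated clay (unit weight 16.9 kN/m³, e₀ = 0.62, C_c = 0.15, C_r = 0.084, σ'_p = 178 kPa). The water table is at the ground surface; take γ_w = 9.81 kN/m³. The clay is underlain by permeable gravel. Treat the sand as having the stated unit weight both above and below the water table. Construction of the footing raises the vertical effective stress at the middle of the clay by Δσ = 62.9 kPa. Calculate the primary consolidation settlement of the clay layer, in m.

S_c ≈ 0.122 m

Mid-depth of clay below the ground surface: z = 3.2 + 6.7/2 = 6.55 m.
Total vertical stress at mid-clay: σ_v = 18.1×3.2 + 16.9×3.35 = 114.53 kPa.
Pore pressure: u = 9.81×(6.55 − 0) = 64.255 kPa.
Initial effective stress: σ'_0 = σ_v − u = 114.53 − 64.255 = 50.275 kPa.
Final effective stress: σ'_f = 50.275 + 62.9 = 113.17 kPa.
σ'_f = 113.17 ≤ σ'_p = 178 kPa, so the clay remains overconsolidated and only the recompression index applies:
S_c = C_r·H/(1+e₀)·log₁₀(σ'_f/σ'_0) = 0.084×6.7/1.62×log₁₀(113.17/50.275)
    = 0.34741 × 0.35238 = 0.1224 m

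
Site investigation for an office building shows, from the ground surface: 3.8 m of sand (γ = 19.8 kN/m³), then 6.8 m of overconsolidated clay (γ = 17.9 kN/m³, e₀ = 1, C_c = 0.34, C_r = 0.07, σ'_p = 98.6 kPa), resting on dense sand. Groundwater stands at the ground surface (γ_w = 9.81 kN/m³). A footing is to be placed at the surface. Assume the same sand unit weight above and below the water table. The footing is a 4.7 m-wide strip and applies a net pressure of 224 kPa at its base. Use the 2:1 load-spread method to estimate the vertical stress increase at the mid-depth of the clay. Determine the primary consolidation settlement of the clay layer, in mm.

Mid-depth of clay below the ground surface: z = 3.8 + 6.8/2 = 7.2 m.
Total vertical stress at mid-clay: σ_v = 19.8×3.8 + 17.9×3.4 = 136.1 kPa.
Pore pressure: u = 9.81×(7.2 − 0) = 70.632 kPa.
Initial effective stress: σ'_0 = σ_v − u = 136.1 − 70.632 = 65.468 kPa.
Stress increase at mid-clay by the 2:1 spreading method:
Δσ = qB/(B+z) = 224×4.7/(4.7+7.2) = 88.471 kPa
Final effective stress: σ'_f = 65.468 + 88.471 = 153.94 kPa.
σ'_f = 153.94 > σ'_p = 98.6 kPa, so the stress path crosses the preconsolidation pressure — recompression up to σ'_p, then virgin compression beyond:
S_c = H/(1+e₀)·[C_r·log₁₀(σ'_p/σ'_0) + C_c·log₁₀(σ'_f/σ'_p)]
    = 6.8/2 × [0.07×log₁₀(98.6/65.468) + 0.34×log₁₀(153.94/98.6)]
    = 3.4 × [0.012449 + 0.065781] = 0.266 m

S_c ≈ 266 mm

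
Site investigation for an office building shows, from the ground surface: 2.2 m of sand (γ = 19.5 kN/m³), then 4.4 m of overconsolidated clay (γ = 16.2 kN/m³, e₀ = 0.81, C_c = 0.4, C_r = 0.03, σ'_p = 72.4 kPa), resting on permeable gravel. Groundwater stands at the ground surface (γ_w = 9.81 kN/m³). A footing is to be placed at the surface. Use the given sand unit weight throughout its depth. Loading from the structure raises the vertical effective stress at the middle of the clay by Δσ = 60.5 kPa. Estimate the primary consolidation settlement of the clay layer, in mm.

S_c ≈ 141 mm

Mid-depth of clay below the ground surface: z = 2.2 + 4.4/2 = 4.4 m.
Total vertical stress at mid-clay: σ_v = 19.5×2.2 + 16.2×2.2 = 78.54 kPa.
Pore pressure: u = 9.81×(4.4 − 0) = 43.164 kPa.
Initial effective stress: σ'_0 = σ_v − u = 78.54 − 43.164 = 35.376 kPa.
Final effective stress: σ'_f = 35.376 + 60.5 = 95.876 kPa.
σ'_f = 95.876 > σ'_p = 72.4 kPa, so the stress path crosses the preconsolidation pressure — recompression up to σ'_p, then virgin compression beyond:
S_c = H/(1+e₀)·[C_r·log₁₀(σ'_p/σ'_0) + C_c·log₁₀(σ'_f/σ'_p)]
    = 4.4/1.81 × [0.03×log₁₀(72.4/35.376) + 0.4×log₁₀(95.876/72.4)]
    = 2.4309 × [0.0093309 + 0.048789] = 0.1413 m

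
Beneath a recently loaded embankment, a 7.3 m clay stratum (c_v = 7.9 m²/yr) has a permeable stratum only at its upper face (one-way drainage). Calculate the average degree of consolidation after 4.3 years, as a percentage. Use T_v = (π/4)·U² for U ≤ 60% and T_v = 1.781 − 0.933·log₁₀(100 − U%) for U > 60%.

U ≈ 83.2 %

Drainage path length: H_d = H = 7.3 m (single drainage).
T_v = c_v·t/H_d² = 7.9×4.3/7.3² = 0.63746.
T_v = 0.63746 corresponds to the U > 60% branch:
U = 1 − 10^((1.781 − T_v)/0.933)/100 = 0.8319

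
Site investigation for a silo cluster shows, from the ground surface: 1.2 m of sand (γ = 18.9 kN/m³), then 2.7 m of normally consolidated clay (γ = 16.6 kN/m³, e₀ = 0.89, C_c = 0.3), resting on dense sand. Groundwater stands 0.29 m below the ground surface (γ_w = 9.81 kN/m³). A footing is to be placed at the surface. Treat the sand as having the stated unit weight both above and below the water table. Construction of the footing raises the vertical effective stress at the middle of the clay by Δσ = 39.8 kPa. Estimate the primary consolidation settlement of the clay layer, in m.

S_c ≈ 0.187 m

Mid-depth of clay below the ground surface: z = 1.2 + 2.7/2 = 2.55 m.
Total vertical stress at mid-clay: σ_v = 18.9×1.2 + 16.6×1.35 = 45.09 kPa.
Pore pressure: u = 9.81×(2.55 − 0.29) = 22.171 kPa.
Initial effective stress: σ'_0 = σ_v − u = 45.09 − 22.171 = 22.919 kPa.
Final effective stress: σ'_f = σ'_0 + Δσ = 22.919 + 39.8 = 62.719 kPa.
Normally consolidated clay, so the full stress increment lies on the virgin compression line:
S_c = C_c·H/(1+e₀)·log₁₀(σ'_f/σ'_0) = 0.3×2.7/(1+0.89)×log₁₀(62.719/22.919)
    = 0.42857 × 0.4372 = 0.1874 m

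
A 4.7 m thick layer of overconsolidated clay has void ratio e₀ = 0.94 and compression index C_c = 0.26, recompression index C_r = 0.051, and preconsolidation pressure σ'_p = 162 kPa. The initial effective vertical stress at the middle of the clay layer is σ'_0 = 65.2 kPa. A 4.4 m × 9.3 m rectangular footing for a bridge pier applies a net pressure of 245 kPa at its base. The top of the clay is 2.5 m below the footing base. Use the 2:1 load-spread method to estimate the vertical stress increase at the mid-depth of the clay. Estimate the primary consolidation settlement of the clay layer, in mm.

Mid-depth of clay below the footing base: z = 2.5 + 4.7/2 = 4.85 m.
Stress increase at mid-clay by the 2:1 spreading method:
Δσ = qBL/((B+z)(L+z)) = 245×4.4×9.3/((4.4+4.85)(9.3+4.85)) = 76.596 kPa
Final effective stress: σ'_f = 65.2 + 76.596 = 141.8 kPa.
σ'_f = 141.8 ≤ σ'_p = 162 kPa, so the clay remains overconsolidated and only the recompression index applies:
S_c = C_r·H/(1+e₀)·log₁₀(σ'_f/σ'_0) = 0.051×4.7/1.94×log₁₀(141.8/65.2)
    = 0.12356 × 0.33743 = 0.04169 m

S_c ≈ 41.7 mm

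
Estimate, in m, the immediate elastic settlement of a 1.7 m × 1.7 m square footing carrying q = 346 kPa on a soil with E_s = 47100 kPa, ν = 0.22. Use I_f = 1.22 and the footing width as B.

S_e ≈ 0.0145 m

Immediate (elastic) settlement: S_e = q·B·(1−ν²)/E_s · I_f.
S_e = 346 × 1.7 × (1 − 0.22²) / 47100 × 1.22
    = 346 × 1.7 × 0.9516 / 47100 × 1.22
    = 0.0145 m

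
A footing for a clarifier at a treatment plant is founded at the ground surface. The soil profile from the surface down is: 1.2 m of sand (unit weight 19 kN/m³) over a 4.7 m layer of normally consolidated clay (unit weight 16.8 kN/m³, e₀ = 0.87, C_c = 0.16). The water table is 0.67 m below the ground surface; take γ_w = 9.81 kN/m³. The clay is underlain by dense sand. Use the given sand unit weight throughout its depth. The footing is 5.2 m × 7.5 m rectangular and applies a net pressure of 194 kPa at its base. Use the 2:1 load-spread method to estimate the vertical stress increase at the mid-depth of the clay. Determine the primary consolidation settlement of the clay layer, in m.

Mid-depth of clay below the ground surface: z = 1.2 + 4.7/2 = 3.55 m.
Total vertical stress at mid-clay: σ_v = 19×1.2 + 16.8×2.35 = 62.28 kPa.
Pore pressure: u = 9.81×(3.55 − 0.67) = 28.253 kPa.
Initial effective stress: σ'_0 = σ_v − u = 62.28 − 28.253 = 34.027 kPa.
Stress increase at mid-clay by the 2:1 spreading method:
Δσ = qBL/((B+z)(L+z)) = 194×5.2×7.5/((5.2+3.55)(7.5+3.55)) = 78.252 kPa
Final effective stress: σ'_f = σ'_0 + Δσ = 34.027 + 78.252 = 112.28 kPa.
Normally consolidated clay, so the full stress increment lies on the virgin compression line:
S_c = C_c·H/(1+e₀)·log₁₀(σ'_f/σ'_0) = 0.16×4.7/(1+0.87)×log₁₀(112.28/34.027)
    = 0.40214 × 0.51848 = 0.2085 m

S_c ≈ 0.209 m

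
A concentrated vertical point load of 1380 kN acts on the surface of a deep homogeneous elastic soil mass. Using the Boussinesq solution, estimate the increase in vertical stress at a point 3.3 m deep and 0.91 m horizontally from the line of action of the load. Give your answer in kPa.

Δσ_z ≈ 50.4 kPa

Boussinesq vertical stress below a point load on an elastic half-space:
Δσ_z = 3P/(2πz²) · [1 + (r/z)²]^(−5/2)
r/z = 0.91/3.3 = 0.27576; [1+(r/z)²]^(−5/2) = 0.83258.
Δσ_z = 3×1380/(2π×3.3²) × 0.83258 = 60.505 × 0.83258 = 50.38 kPa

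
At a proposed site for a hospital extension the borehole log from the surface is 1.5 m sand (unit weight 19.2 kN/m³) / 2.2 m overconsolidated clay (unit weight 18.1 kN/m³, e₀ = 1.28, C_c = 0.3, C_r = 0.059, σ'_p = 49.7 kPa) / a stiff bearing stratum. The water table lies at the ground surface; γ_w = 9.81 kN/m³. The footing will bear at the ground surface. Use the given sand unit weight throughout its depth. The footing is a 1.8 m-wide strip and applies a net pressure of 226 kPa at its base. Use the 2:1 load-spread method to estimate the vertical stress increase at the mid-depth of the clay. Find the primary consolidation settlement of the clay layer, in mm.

Mid-depth of clay below the ground surface: z = 1.5 + 2.2/2 = 2.6 m.
Total vertical stress at mid-clay: σ_v = 19.2×1.5 + 18.1×1.1 = 48.71 kPa.
Pore pressure: u = 9.81×(2.6 − 0) = 25.506 kPa.
Initial effective stress: σ'_0 = σ_v − u = 48.71 − 25.506 = 23.204 kPa.
Stress increase at mid-clay by the 2:1 spreading method:
Δσ = qB/(B+z) = 226×1.8/(1.8+2.6) = 92.455 kPa
Final effective stress: σ'_f = 23.204 + 92.455 = 115.66 kPa.
σ'_f = 115.66 > σ'_p = 49.7 kPa, so the stress path crosses the preconsolidation pressure — recompression up to σ'_p, then virgin compression beyond:
S_c = H/(1+e₀)·[C_r·log₁₀(σ'_p/σ'_0) + C_c·log₁₀(σ'_f/σ'_p)]
    = 2.2/2.28 × [0.059×log₁₀(49.7/23.204) + 0.3×log₁₀(115.66/49.7)]
    = 0.96491 × [0.019517 + 0.11005] = 0.125 m

S_c ≈ 125 mm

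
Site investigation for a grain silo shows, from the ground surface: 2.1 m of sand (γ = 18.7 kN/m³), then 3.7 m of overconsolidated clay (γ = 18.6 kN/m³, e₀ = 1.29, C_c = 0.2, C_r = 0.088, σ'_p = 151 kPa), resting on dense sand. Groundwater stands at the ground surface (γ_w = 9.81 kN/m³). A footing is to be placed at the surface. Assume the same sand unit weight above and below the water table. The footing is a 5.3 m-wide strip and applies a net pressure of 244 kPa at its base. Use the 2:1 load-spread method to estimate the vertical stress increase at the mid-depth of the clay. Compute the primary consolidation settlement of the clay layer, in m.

S_c ≈ 0.111 m

Mid-depth of clay below the ground surface: z = 2.1 + 3.7/2 = 3.95 m.
Total vertical stress at mid-clay: σ_v = 18.7×2.1 + 18.6×1.85 = 73.68 kPa.
Pore pressure: u = 9.81×(3.95 − 0) = 38.75 kPa.
Initial effective stress: σ'_0 = σ_v − u = 73.68 − 38.75 = 34.93 kPa.
Stress increase at mid-clay by the 2:1 spreading method:
Δσ = qB/(B+z) = 244×5.3/(5.3+3.95) = 139.81 kPa
Final effective stress: σ'_f = 34.93 + 139.81 = 174.74 kPa.
σ'_f = 174.74 > σ'_p = 151 kPa, so the stress path crosses the preconsolidation pressure — recompression up to σ'_p, then virgin compression beyond:
S_c = H/(1+e₀)·[C_r·log₁₀(σ'_p/σ'_0) + C_c·log₁₀(σ'_f/σ'_p)]
    = 3.7/2.29 × [0.088×log₁₀(151/34.93) + 0.2×log₁₀(174.74/151)]
    = 1.6157 × [0.055948 + 0.012683] = 0.1109 m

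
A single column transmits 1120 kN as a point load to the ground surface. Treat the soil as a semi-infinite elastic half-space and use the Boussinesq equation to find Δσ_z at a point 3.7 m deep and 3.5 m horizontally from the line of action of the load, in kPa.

Boussinesq vertical stress below a point load on an elastic half-space:
Δσ_z = 3P/(2πz²) · [1 + (r/z)²]^(−5/2)
r/z = 3.5/3.7 = 0.94595; [1+(r/z)²]^(−5/2) = 0.20234.
Δσ_z = 3×1120/(2π×3.7²) × 0.20234 = 39.062 × 0.20234 = 7.904 kPa

Δσ_z ≈ 7.9 kPa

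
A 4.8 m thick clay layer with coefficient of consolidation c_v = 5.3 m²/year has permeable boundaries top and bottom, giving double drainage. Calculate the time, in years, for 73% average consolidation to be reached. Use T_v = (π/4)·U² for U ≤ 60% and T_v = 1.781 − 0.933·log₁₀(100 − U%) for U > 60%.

t ≈ 0.484 years

Drainage path length: H_d = H/2 = 2.4 m (double drainage).
U > 60%: T_v = 1.781 − 0.933·log₁₀(100 − 73) = 0.44554.
t = T_v·H_d²/c_v = 0.44554×2.4²/5.3 = 0.4842 years.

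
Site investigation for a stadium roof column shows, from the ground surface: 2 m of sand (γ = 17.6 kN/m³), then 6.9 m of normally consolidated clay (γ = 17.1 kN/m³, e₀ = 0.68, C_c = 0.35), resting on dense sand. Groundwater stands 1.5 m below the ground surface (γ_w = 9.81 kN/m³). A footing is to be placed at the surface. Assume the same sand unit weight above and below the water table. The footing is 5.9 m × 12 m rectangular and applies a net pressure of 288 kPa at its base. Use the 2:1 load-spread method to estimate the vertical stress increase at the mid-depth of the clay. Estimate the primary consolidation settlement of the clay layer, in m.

S_c ≈ 0.655 m

Mid-depth of clay below the ground surface: z = 2 + 6.9/2 = 5.45 m.
Total vertical stress at mid-clay: σ_v = 17.6×2 + 17.1×3.45 = 94.195 kPa.
Pore pressure: u = 9.81×(5.45 − 1.5) = 38.75 kPa.
Initial effective stress: σ'_0 = σ_v − u = 94.195 − 38.75 = 55.445 kPa.
Stress increase at mid-clay by the 2:1 spreading method:
Δσ = qBL/((B+z)(L+z)) = 288×5.9×12/((5.9+5.45)(12+5.45)) = 102.95 kPa
Final effective stress: σ'_f = σ'_0 + Δσ = 55.445 + 102.95 = 158.4 kPa.
Normally consolidated clay, so the full stress increment lies on the virgin compression line:
S_c = C_c·H/(1+e₀)·log₁₀(σ'_f/σ'_0) = 0.35×6.9/(1+0.68)×log₁₀(158.4/55.445)
    = 1.4375 × 0.45589 = 0.6553 m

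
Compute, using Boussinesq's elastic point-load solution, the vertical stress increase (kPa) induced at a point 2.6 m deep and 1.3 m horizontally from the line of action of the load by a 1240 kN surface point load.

Boussinesq vertical stress below a point load on an elastic half-space:
Δσ_z = 3P/(2πz²) · [1 + (r/z)²]^(−5/2)
r/z = 1.3/2.6 = 0.5; [1+(r/z)²]^(−5/2) = 0.57243.
Δσ_z = 3×1240/(2π×2.6²) × 0.57243 = 87.582 × 0.57243 = 50.13 kPa

Δσ_z ≈ 50.1 kPa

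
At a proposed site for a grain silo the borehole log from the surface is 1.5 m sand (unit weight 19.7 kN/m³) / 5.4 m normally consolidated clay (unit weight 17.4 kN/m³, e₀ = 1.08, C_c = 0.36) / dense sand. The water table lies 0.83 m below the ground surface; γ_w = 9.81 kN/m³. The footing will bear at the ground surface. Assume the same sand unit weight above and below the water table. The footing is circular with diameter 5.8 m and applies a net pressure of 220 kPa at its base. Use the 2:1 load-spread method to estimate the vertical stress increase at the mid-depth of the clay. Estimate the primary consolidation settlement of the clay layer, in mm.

Mid-depth of clay below the ground surface: z = 1.5 + 5.4/2 = 4.2 m.
Total vertical stress at mid-clay: σ_v = 19.7×1.5 + 17.4×2.7 = 76.53 kPa.
Pore pressure: u = 9.81×(4.2 − 0.83) = 33.06 kPa.
Initial effective stress: σ'_0 = σ_v − u = 76.53 − 33.06 = 43.47 kPa.
Stress increase at mid-clay by the 2:1 spreading method:
Δσ ≈ qD²/(D+z)² = 220×5.8²/(5.8+4.2)² = 74.008 kPa
Final effective stress: σ'_f = σ'_0 + Δσ = 43.47 + 74.008 = 117.48 kPa.
Normally consolidated clay, so the full stress increment lies on the virgin compression line:
S_c = C_c·H/(1+e₀)·log₁₀(σ'_f/σ'_0) = 0.36×5.4/(1+1.08)×log₁₀(117.48/43.47)
    = 0.93462 × 0.43177 = 0.4035 m

S_c ≈ 404 mm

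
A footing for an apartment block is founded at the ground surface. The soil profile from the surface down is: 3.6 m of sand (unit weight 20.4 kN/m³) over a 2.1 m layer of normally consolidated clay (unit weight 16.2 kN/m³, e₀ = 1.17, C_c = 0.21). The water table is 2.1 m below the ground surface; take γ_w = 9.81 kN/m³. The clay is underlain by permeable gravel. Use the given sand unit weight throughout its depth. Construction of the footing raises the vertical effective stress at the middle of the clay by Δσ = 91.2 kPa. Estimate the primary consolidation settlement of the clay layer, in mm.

S_c ≈ 77 mm

Mid-depth of clay below the ground surface: z = 3.6 + 2.1/2 = 4.65 m.
Total vertical stress at mid-clay: σ_v = 20.4×3.6 + 16.2×1.05 = 90.45 kPa.
Pore pressure: u = 9.81×(4.65 − 2.1) = 25.015 kPa.
Initial effective stress: σ'_0 = σ_v − u = 90.45 − 25.015 = 65.435 kPa.
Final effective stress: σ'_f = σ'_0 + Δσ = 65.435 + 91.2 = 156.63 kPa.
Normally consolidated clay, so the full stress increment lies on the virgin compression line:
S_c = C_c·H/(1+e₀)·log₁₀(σ'_f/σ'_0) = 0.21×2.1/(1+1.17)×log₁₀(156.63/65.435)
    = 0.20323 × 0.37906 = 0.07704 m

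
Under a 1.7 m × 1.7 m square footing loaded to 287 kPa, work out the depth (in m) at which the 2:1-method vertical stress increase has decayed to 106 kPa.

2:1 spreading — at depth z the loaded area has grown by z in each plan dimension:
qB²/(B+z)² = Δσ_z ⇒ z = B(√(q/Δσ_z) − 1) = 1.7×(√(287/106) − 1) = 1.097 m

z ≈ 1.1 m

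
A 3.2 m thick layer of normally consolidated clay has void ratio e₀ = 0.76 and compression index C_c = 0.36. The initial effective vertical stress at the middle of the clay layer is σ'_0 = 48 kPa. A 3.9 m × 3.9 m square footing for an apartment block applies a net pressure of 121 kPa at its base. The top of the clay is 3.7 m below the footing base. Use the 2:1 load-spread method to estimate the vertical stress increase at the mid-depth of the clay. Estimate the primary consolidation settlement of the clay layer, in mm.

Mid-depth of clay below the footing base: z = 3.7 + 3.2/2 = 5.3 m.
Stress increase at mid-clay by the 2:1 spreading method:
Δσ = qBL/((B+z)(L+z)) = 121×3.9×3.9/((3.9+5.3)(3.9+5.3)) = 21.744 kPa
Final effective stress: σ'_f = σ'_0 + Δσ = 48 + 21.744 = 69.744 kPa.
Normally consolidated clay, so the full stress increment lies on the virgin compression line:
S_c = C_c·H/(1+e₀)·log₁₀(σ'_f/σ'_0) = 0.36×3.2/(1+0.76)×log₁₀(69.744/48)
    = 0.65455 × 0.16227 = 0.1062 m

S_c ≈ 106 mm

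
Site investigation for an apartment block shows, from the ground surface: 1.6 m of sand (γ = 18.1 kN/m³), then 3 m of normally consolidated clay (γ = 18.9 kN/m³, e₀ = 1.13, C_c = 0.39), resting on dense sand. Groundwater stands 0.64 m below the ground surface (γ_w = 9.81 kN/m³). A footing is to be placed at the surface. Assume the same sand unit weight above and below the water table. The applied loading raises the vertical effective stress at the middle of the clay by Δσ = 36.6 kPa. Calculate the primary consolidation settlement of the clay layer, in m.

Mid-depth of clay below the ground surface: z = 1.6 + 3/2 = 3.1 m.
Total vertical stress at mid-clay: σ_v = 18.1×1.6 + 18.9×1.5 = 57.31 kPa.
Pore pressure: u = 9.81×(3.1 − 0.64) = 24.133 kPa.
Initial effective stress: σ'_0 = σ_v − u = 57.31 − 24.133 = 33.177 kPa.
Final effective stress: σ'_f = σ'_0 + Δσ = 33.177 + 36.6 = 69.777 kPa.
Normally consolidated clay, so the full stress increment lies on the virgin compression line:
S_c = C_c·H/(1+e₀)·log₁₀(σ'_f/σ'_0) = 0.39×3/(1+1.13)×log₁₀(69.777/33.177)
    = 0.5493 × 0.32288 = 0.1774 m

S_c ≈ 0.177 m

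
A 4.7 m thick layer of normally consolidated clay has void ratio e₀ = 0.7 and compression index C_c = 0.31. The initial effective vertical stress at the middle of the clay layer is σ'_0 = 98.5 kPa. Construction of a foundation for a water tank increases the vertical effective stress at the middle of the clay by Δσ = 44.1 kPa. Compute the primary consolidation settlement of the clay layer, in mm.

Final effective stress: σ'_f = σ'_0 + Δσ = 98.5 + 44.1 = 142.6 kPa.
Normally consolidated clay, so the full stress increment lies on the virgin compression line:
S_c = C_c·H/(1+e₀)·log₁₀(σ'_f/σ'_0) = 0.31×4.7/(1+0.7)×log₁₀(142.6/98.5)
    = 0.85706 × 0.16068 = 0.1377 m

S_c ≈ 138 mm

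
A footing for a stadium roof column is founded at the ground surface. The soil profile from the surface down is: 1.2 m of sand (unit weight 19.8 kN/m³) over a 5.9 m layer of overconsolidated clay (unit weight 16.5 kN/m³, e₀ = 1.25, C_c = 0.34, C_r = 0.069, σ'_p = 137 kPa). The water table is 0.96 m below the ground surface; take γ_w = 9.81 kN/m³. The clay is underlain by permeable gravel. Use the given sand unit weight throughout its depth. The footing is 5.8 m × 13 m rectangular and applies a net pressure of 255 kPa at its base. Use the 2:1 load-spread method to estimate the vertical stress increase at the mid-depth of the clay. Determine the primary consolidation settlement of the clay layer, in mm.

Mid-depth of clay below the ground surface: z = 1.2 + 5.9/2 = 4.15 m.
Total vertical stress at mid-clay: σ_v = 19.8×1.2 + 16.5×2.95 = 72.435 kPa.
Pore pressure: u = 9.81×(4.15 − 0.96) = 31.294 kPa.
Initial effective stress: σ'_0 = σ_v − u = 72.435 − 31.294 = 41.141 kPa.
Stress increase at mid-clay by the 2:1 spreading method:
Δσ = qBL/((B+z)(L+z)) = 255×5.8×13/((5.8+4.15)(13+4.15)) = 112.67 kPa
Final effective stress: σ'_f = 41.141 + 112.67 = 153.81 kPa.
σ'_f = 153.81 > σ'_p = 137 kPa, so the stress path crosses the preconsolidation pressure — recompression up to σ'_p, then virgin compression beyond:
S_c = H/(1+e₀)·[C_r·log₁₀(σ'_p/σ'_0) + C_c·log₁₀(σ'_f/σ'_p)]
    = 5.9/2.25 × [0.069×log₁₀(137/41.141) + 0.34×log₁₀(153.81/137)]
    = 2.6222 × [0.036049 + 0.01709] = 0.1393 m

S_c ≈ 139 mm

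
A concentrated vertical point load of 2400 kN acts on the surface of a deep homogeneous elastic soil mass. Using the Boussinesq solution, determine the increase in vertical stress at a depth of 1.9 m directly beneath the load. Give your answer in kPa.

Δσ_z ≈ 317 kPa

Boussinesq vertical stress below a point load on an elastic half-space:
Δσ_z = 3P/(2πz²) · [1 + (r/z)²]^(−5/2)
r/z = 0/1.9 = 0; [1+(r/z)²]^(−5/2) = 1.
Δσ_z = 3×2400/(2π×1.9²) × 1 = 317.43 × 1 = 317.4 kPa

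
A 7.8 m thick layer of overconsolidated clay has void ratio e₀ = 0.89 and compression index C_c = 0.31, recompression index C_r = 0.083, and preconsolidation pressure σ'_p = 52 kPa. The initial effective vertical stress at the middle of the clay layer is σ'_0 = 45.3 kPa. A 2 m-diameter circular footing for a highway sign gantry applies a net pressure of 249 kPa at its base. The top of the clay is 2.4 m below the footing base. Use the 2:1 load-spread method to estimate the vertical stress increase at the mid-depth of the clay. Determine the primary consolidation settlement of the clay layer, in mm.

S_c ≈ 97.8 mm

Mid-depth of clay below the footing base: z = 2.4 + 7.8/2 = 6.3 m.
Stress increase at mid-clay by the 2:1 spreading method:
Δσ ≈ qD²/(D+z)² = 249×2²/(2+6.3)² = 14.458 kPa
Final effective stress: σ'_f = 45.3 + 14.458 = 59.758 kPa.
σ'_f = 59.758 > σ'_p = 52 kPa, so the stress path crosses the preconsolidation pressure — recompression up to σ'_p, then virgin compression beyond:
S_c = H/(1+e₀)·[C_r·log₁₀(σ'_p/σ'_0) + C_c·log₁₀(σ'_f/σ'_p)]
    = 7.8/1.89 × [0.083×log₁₀(52/45.3) + 0.31×log₁₀(59.758/52)]
    = 4.127 × [0.0049721 + 0.018722] = 0.09779 m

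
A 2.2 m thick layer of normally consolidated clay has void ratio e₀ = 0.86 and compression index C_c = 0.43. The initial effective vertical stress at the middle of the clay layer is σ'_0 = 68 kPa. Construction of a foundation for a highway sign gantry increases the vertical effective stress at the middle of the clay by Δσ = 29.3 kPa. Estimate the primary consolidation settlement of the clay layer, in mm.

S_c ≈ 79.1 mm

Final effective stress: σ'_f = σ'_0 + Δσ = 68 + 29.3 = 97.3 kPa.
Normally consolidated clay, so the full stress increment lies on the virgin compression line:
S_c = C_c·H/(1+e₀)·log₁₀(σ'_f/σ'_0) = 0.43×2.2/(1+0.86)×log₁₀(97.3/68)
    = 0.5086 × 0.1556 = 0.07914 m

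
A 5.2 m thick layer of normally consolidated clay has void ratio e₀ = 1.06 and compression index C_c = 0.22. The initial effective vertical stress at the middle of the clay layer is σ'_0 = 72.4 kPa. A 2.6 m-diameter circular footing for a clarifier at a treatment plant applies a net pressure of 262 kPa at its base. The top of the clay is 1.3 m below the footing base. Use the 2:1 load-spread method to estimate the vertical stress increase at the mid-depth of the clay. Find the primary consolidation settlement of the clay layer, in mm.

Mid-depth of clay below the footing base: z = 1.3 + 5.2/2 = 3.9 m.
Stress increase at mid-clay by the 2:1 spreading method:
Δσ ≈ qD²/(D+z)² = 262×2.6²/(2.6+3.9)² = 41.92 kPa
Final effective stress: σ'_f = σ'_0 + Δσ = 72.4 + 41.92 = 114.32 kPa.
Normally consolidated clay, so the full stress increment lies on the virgin compression line:
S_c = C_c·H/(1+e₀)·log₁₀(σ'_f/σ'_0) = 0.22×5.2/(1+1.06)×log₁₀(114.32/72.4)
    = 0.55534 × 0.19838 = 0.1102 m

S_c ≈ 110 mm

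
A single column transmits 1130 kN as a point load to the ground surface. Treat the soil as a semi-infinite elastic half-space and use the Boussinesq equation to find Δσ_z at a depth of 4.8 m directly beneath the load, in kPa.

Δσ_z ≈ 23.4 kPa

Boussinesq vertical stress below a point load on an elastic half-space:
Δσ_z = 3P/(2πz²) · [1 + (r/z)²]^(−5/2)
r/z = 0/4.8 = 0; [1+(r/z)²]^(−5/2) = 1.
Δσ_z = 3×1130/(2π×4.8²) × 1 = 23.417 × 1 = 23.42 kPa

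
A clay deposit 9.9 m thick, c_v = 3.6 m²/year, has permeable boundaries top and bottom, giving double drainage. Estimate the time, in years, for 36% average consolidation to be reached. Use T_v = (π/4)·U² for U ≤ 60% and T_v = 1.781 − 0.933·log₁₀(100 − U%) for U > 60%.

t ≈ 0.693 years

Drainage path length: H_d = H/2 = 4.95 m (double drainage).
U ≤ 60%: T_v = (π/4)·U² = (π/4)×0.36² = 0.10179.
t = T_v·H_d²/c_v = 0.10179×4.95²/3.6 = 0.6928 years.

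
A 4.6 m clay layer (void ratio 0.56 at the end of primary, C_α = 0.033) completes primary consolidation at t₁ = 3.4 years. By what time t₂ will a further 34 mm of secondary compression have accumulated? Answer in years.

t₂ ≈ 7.6 years

S_s = C_α·H/(1+e_p)·log₁₀(t₂/t₁) ⇒ log₁₀(t₂/t₁) = S_s·(1+e_p)/(C_α·H).
log₁₀(t₂/t₁) = 0.034 × (1+0.56) / (0.033×4.6) = 0.3494
t₂ = t₁ × 10^0.3494 = 3.4 × 2.236 = 7.601 years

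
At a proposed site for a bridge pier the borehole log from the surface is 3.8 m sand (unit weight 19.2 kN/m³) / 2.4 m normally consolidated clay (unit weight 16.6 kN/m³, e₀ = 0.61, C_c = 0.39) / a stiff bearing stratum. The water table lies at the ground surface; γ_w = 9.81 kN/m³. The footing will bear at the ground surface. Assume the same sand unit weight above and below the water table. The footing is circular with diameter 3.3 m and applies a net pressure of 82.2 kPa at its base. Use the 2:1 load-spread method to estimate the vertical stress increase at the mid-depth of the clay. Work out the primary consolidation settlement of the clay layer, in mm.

Mid-depth of clay below the ground surface: z = 3.8 + 2.4/2 = 5 m.
Total vertical stress at mid-clay: σ_v = 19.2×3.8 + 16.6×1.2 = 92.88 kPa.
Pore pressure: u = 9.81×(5 − 0) = 49.05 kPa.
Initial effective stress: σ'_0 = σ_v − u = 92.88 − 49.05 = 43.83 kPa.
Stress increase at mid-clay by the 2:1 spreading method:
Δσ ≈ qD²/(D+z)² = 82.2×3.3²/(3.3+5)² = 12.994 kPa
Final effective stress: σ'_f = σ'_0 + Δσ = 43.83 + 12.994 = 56.824 kPa.
Normally consolidated clay, so the full stress increment lies on the virgin compression line:
S_c = C_c·H/(1+e₀)·log₁₀(σ'_f/σ'_0) = 0.39×2.4/(1+0.61)×log₁₀(56.824/43.83)
    = 0.58137 × 0.11276 = 0.06556 m

S_c ≈ 65.6 mm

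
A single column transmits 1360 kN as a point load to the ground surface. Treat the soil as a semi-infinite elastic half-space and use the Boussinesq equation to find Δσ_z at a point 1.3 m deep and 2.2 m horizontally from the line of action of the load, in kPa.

Δσ_z ≈ 13.1 kPa

Boussinesq vertical stress below a point load on an elastic half-space:
Δσ_z = 3P/(2πz²) · [1 + (r/z)²]^(−5/2)
r/z = 2.2/1.3 = 1.6923; [1+(r/z)²]^(−5/2) = 0.034075.
Δσ_z = 3×1360/(2π×1.3²) × 0.034075 = 384.23 × 0.034075 = 13.09 kPa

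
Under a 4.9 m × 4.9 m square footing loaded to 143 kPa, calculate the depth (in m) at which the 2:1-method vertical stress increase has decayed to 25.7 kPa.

2:1 spreading — at depth z the loaded area has grown by z in each plan dimension:
qB²/(B+z)² = Δσ_z ⇒ z = B(√(q/Δσ_z) − 1) = 4.9×(√(143/25.7) − 1) = 6.658 m

z ≈ 6.66 m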